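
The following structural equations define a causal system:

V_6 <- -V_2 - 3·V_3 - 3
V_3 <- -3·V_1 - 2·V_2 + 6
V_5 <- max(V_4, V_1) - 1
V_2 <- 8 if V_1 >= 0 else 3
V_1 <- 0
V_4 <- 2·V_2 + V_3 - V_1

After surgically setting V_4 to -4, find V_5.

Intervening sets V_4 = -4 and removes its equation (V_4 <- 2·V_2 + V_3 - V_1).
V_5 = max(V_4, V_1) - 1  [with V_4=-4, V_1=0]  = -1

-1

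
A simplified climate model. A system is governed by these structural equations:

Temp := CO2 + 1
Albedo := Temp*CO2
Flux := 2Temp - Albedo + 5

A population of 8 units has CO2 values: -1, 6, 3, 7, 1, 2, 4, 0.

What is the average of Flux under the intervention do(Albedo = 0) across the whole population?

12.5

Every unit gets Albedo=0 under the intervention. Flux values become 5, 19, 13, 21, 9, 11, 15, 7; E[Flux|do(Albedo=0)] = 12.5.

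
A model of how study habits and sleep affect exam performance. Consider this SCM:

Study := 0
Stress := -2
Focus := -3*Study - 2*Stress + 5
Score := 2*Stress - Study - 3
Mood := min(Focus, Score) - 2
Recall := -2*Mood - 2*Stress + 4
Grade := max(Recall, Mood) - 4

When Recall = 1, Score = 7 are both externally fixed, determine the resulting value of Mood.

Setting Recall = 1, Score = 7 by intervention discards those variables' equations.
Focus = -3*Study - 2*Stress + 5  [with Study=0, Stress=-2]  = 9
Mood = min(Focus, Score) - 2  [with Focus=9, Score=7]  = 5

5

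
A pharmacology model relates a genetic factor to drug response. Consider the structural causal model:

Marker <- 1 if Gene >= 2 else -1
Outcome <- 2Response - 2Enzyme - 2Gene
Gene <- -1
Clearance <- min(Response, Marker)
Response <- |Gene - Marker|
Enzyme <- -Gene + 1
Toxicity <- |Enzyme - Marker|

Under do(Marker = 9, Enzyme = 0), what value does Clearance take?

9

Setting Marker = 9, Enzyme = 0 by intervention discards those variables' equations.
Response = |Gene - Marker|  [with Gene=-1, Marker=9]  = 10
Clearance = min(Response, Marker)  [with Response=10, Marker=9]  = 9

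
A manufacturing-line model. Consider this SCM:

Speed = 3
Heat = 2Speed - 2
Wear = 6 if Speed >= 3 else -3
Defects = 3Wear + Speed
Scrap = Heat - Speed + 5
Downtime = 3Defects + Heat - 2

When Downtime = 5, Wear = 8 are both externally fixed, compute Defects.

Under do(Downtime = 5, Wear = 8), each intervened variable's structural equation is replaced by its fixed value.
Defects = 3Wear + Speed  [with Wear=8, Speed=3]  = 27

27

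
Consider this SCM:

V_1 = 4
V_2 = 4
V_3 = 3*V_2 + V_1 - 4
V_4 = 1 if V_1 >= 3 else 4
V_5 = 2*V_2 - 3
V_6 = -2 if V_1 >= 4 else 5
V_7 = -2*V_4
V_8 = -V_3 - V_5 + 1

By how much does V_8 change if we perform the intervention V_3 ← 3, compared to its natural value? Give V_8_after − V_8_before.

9

The intervention breaks the incoming arrows to V_3: V_3 = 3*V_2 + V_1 - 4 no longer applies, and V_3 = 3.
V_5 = 2*V_2 - 3  [with V_2=4]  = 5
V_8 = -V_3 - V_5 + 1  [with V_3=3, V_5=5]  = -7
Without intervention: V_3 = 3*V_2 + V_1 - 4  [with V_2=4, V_1=4]  = 12; V_5 = 2*V_2 - 3  [with V_2=4]  = 5; V_8 = -V_3 - V_5 + 1  [with V_3=12, V_5=5]  = -16.
Change = -7 − (-16) = 9.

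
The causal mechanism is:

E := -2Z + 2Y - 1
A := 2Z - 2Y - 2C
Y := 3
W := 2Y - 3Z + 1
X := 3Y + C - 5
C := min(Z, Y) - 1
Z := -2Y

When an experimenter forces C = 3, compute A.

-24

do(C=3) replaces the equation C := min(Z, Y) - 1 with the constant C = 3.
Z = -2Y  [with Y=3]  = -6
A = 2Z - 2Y - 2C  [with Z=-6, Y=3, C=3]  = -24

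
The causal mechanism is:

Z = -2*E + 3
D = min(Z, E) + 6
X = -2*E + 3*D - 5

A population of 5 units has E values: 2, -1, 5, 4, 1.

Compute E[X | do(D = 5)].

5.6

Under do(D=5), D's equation is replaced by D=5 for every unit. Per-unit X: 6, 12, 0, 2, 8. Mean = 5.6.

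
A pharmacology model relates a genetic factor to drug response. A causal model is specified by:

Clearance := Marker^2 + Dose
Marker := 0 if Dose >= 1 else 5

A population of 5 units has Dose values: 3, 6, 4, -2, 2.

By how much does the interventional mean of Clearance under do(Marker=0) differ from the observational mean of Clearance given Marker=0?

-1.15

The intervention sets Marker=0 in all 5 units regardless of Dose. Recomputing Clearance per unit gives 3, 6, 4, -2, 2; average 2.6.
Conditioning on Marker=0 selects the 4 unit(s) with Dose ∈ {3, 6, 4, 2}. Their Clearance values: 3, 6, 4, 2. Mean = 3.75.
Difference = 2.6 − 3.75 = -1.15.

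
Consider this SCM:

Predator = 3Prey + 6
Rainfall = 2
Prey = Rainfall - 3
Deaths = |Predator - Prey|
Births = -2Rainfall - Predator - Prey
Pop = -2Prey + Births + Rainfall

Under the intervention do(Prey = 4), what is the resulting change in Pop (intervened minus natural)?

-30

Under do(Prey=4), the mechanism Prey = Rainfall - 3 is discarded; Prey is fixed at 4.
Predator = 3Prey + 6  [with Prey=4]  = 18
Births = -2Rainfall - Predator - Prey  [with Rainfall=2, Predator=18, Prey=4]  = -26
Pop = -2Prey + Births + Rainfall  [with Prey=4, Births=-26, Rainfall=2]  = -32
Without intervention: Prey = Rainfall - 3  [with Rainfall=2]  = -1; Predator = 3Prey + 6  [with Prey=-1]  = 3; Births = -2Rainfall - Predator - Prey  [with Rainfall=2, Predator=3, Prey=-1]  = -6; Pop = -2Prey + Births + Rainfall  [with Prey=-1, Births=-6, Rainfall=2]  = -2.
Change = -32 − (-2) = -30.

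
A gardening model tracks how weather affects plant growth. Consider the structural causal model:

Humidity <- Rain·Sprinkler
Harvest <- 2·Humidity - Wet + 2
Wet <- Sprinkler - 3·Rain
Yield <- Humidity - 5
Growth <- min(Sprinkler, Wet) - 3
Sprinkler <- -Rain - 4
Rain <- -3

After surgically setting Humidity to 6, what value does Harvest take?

6

Under do(Humidity=6), the mechanism Humidity <- Rain·Sprinkler is discarded; Humidity is fixed at 6.
Sprinkler = -Rain - 4  [with Rain=-3]  = -1
Wet = Sprinkler - 3·Rain  [with Sprinkler=-1, Rain=-3]  = 8
Harvest = 2·Humidity - Wet + 2  [with Humidity=6, Wet=8]  = 6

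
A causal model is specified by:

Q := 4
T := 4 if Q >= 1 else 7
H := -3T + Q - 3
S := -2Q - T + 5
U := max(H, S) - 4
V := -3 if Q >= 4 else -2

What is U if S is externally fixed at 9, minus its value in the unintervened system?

16

Intervening sets S = 9 and removes its equation (S := -2Q - T + 5).
T = 4 if Q >= 1 else 7  [with Q=4]  = 4
H = -3T + Q - 3  [with T=4, Q=4]  = -11
U = max(H, S) - 4  [with H=-11, S=9]  = 5
Without intervention: T = 4 if Q >= 1 else 7  [with Q=4]  = 4; H = -3T + Q - 3  [with T=4, Q=4]  = -11; S = -2Q - T + 5  [with Q=4, T=4]  = -7; U = max(H, S) - 4  [with H=-11, S=-7]  = -11.
Change = 5 − (-11) = 16.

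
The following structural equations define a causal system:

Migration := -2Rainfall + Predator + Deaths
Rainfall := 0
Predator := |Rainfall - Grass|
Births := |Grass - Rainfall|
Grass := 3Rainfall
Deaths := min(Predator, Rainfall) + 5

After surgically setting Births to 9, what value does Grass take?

The intervention breaks the incoming arrows to Births: Births := |Grass - Rainfall| no longer applies, and Births = 9.
Since Grass is not a descendant of the intervened variable, it is unaffected.
Grass = 3Rainfall  [with Rainfall=0]  = 0

0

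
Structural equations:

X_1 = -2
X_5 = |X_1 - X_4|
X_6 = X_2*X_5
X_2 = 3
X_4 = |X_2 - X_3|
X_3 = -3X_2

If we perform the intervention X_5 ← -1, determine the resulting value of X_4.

The intervention breaks the incoming arrows to X_5: X_5 = |X_1 - X_4| no longer applies, and X_5 = -1.
Since X_4 is not a descendant of the intervened variable, it is unaffected.
X_3 = -3X_2  [with X_2=3]  = -9
X_4 = |X_2 - X_3|  [with X_2=3, X_3=-9]  = 12

12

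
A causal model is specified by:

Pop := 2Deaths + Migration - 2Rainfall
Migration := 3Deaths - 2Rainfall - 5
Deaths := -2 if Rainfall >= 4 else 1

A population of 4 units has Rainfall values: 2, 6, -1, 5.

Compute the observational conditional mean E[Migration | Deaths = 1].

-3

Observing Deaths=1 restricts to units where Deaths's equation naturally yields 1: Rainfall ∈ {2, -1}. In that subpopulation Migration = -6, 0, mean -3.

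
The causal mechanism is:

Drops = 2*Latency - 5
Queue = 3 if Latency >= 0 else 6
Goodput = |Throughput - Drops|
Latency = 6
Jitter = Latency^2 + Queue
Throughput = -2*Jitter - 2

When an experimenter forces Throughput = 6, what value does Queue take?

3

Under do(Throughput=6), the mechanism Throughput = -2*Jitter - 2 is discarded; Throughput is fixed at 6.
No directed path runs from Throughput to Queue, so Queue keeps its natural value.
Queue = 3 if Latency >= 0 else 6  [with Latency=6]  = 3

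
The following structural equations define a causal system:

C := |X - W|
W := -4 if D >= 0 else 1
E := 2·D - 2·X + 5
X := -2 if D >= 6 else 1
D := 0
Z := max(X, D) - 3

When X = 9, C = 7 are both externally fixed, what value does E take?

-13

Setting X = 9, C = 7 by intervention discards those variables' equations.
E = 2·D - 2·X + 5  [with D=0, X=9]  = -13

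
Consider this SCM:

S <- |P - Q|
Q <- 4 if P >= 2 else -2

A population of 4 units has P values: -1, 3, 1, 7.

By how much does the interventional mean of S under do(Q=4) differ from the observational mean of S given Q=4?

1

do(Q=4) breaks Q's dependence on P. With Q=4 fixed, S across the units is 5, 1, 3, 3, mean 3.
E[S|Q=4] averages over only the 2 units with Q=4 (P = 3, 7): S = 1, 3, mean 2.
Difference = 3 − 2 = 1.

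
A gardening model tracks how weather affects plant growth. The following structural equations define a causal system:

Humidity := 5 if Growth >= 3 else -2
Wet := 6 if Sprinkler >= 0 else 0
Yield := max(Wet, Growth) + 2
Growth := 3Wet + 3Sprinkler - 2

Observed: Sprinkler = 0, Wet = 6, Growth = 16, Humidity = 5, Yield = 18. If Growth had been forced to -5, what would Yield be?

8

do(Growth=-5) replaces the equation Growth := 3Wet + 3Sprinkler - 2 with the constant Growth = -5.
Wet = 6 if Sprinkler >= 0 else 0  [with Sprinkler=0]  = 6
Yield = max(Wet, Growth) + 2  [with Wet=6, Growth=-5]  = 8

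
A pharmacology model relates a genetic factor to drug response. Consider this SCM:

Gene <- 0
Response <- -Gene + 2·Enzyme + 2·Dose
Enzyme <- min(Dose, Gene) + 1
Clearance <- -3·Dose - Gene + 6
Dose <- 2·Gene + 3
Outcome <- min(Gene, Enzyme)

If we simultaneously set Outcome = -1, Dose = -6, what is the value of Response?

-22

Under do(Outcome = -1, Dose = -6), each intervened variable's structural equation is replaced by its fixed value.
Enzyme = min(Dose, Gene) + 1  [with Dose=-6, Gene=0]  = -5
Response = -Gene + 2·Enzyme + 2·Dose  [with Gene=0, Enzyme=-5, Dose=-6]  = -22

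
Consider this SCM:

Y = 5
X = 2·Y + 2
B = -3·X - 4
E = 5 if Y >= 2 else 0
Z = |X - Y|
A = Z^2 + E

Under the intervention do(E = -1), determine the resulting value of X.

12

The intervention breaks the incoming arrows to E: E = 5 if Y >= 2 else 0 no longer applies, and E = -1.
Since X is not a descendant of the intervened variable, it is unaffected.
X = 2·Y + 2  [with Y=5]  = 12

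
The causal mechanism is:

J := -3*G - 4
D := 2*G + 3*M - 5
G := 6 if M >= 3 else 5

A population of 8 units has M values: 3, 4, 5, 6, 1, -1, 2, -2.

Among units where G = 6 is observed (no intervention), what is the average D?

Observing G=6 restricts to units where G's equation naturally yields 6: M ∈ {3, 4, 5, 6}. In that subpopulation D = 16, 19, 22, 25, mean 20.5.

20.5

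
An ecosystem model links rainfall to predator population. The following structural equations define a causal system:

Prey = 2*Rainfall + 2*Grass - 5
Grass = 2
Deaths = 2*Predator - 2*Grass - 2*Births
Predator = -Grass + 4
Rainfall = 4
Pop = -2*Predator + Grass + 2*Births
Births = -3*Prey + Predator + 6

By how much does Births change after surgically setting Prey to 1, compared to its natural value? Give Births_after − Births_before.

do(Prey=1) replaces the equation Prey = 2*Rainfall + 2*Grass - 5 with the constant Prey = 1.
Predator = -Grass + 4  [with Grass=2]  = 2
Births = -3*Prey + Predator + 6  [with Prey=1, Predator=2]  = 5
Without intervention: Prey = 2*Rainfall + 2*Grass - 5  [with Rainfall=4, Grass=2]  = 7; Predator = -Grass + 4  [with Grass=2]  = 2; Births = -3*Prey + Predator + 6  [with Prey=7, Predator=2]  = -13.
Change = 5 − (-13) = 18.

18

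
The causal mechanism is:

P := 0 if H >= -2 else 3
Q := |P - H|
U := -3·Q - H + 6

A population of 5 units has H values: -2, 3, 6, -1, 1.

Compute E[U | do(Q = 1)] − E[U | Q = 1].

-1.4

do(Q=1) breaks Q's dependence on H. With Q=1 fixed, U across the units is 5, 0, -3, 4, 2, mean 1.6.
E[U|Q=1] averages over only the 2 units with Q=1 (H = -1, 1): U = 4, 2, mean 3.
Difference = 1.6 − 3 = -1.4.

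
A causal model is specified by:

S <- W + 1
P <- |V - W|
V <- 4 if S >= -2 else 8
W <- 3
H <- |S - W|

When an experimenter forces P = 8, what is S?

4

Under do(P=8), the mechanism P <- |V - W| is discarded; P is fixed at 8.
No directed path runs from P to S, so S keeps its natural value.
S = W + 1  [with W=3]  = 4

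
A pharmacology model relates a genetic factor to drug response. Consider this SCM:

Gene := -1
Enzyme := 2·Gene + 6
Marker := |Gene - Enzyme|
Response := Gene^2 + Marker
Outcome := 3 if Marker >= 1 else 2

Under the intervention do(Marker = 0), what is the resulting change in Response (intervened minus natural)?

-5

The intervention breaks the incoming arrows to Marker: Marker := |Gene - Enzyme| no longer applies, and Marker = 0.
Response = Gene^2 + Marker  [with Gene=-1, Marker=0]  = 1
Without intervention: Enzyme = 2·Gene + 6  [with Gene=-1]  = 4; Marker = |Gene - Enzyme|  [with Gene=-1, Enzyme=4]  = 5; Response = Gene^2 + Marker  [with Gene=-1, Marker=5]  = 6.
Change = 1 − 6 = -5.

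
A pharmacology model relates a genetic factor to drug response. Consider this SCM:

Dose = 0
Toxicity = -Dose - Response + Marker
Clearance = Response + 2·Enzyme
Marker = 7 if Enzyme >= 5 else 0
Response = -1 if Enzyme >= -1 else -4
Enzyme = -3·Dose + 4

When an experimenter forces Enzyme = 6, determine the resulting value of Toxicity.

do(Enzyme=6) replaces the equation Enzyme = -3·Dose + 4 with the constant Enzyme = 6.
Marker = 7 if Enzyme >= 5 else 0  [with Enzyme=6]  = 7
Response = -1 if Enzyme >= -1 else -4  [with Enzyme=6]  = -1
Toxicity = -Dose - Response + Marker  [with Dose=0, Response=-1, Marker=7]  = 8

8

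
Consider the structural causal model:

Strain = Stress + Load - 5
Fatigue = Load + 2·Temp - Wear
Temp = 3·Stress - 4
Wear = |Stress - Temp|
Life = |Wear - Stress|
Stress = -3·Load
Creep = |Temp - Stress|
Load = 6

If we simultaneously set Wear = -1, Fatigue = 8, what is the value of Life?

17

The joint intervention fixes Wear = -1, Fatigue = 8, removing each variable's own equation.
Stress = -3·Load  [with Load=6]  = -18
Life = |Wear - Stress|  [with Wear=-1, Stress=-18]  = 17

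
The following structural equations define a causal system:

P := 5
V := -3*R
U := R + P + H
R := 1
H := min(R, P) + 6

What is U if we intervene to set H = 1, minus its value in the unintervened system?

The intervention breaks the incoming arrows to H: H := min(R, P) + 6 no longer applies, and H = 1.
U = R + P + H  [with R=1, P=5, H=1]  = 7
Without intervention: H = min(R, P) + 6  [with R=1, P=5]  = 7; U = R + P + H  [with R=1, P=5, H=7]  = 13.
Change = 7 − 13 = -6.

-6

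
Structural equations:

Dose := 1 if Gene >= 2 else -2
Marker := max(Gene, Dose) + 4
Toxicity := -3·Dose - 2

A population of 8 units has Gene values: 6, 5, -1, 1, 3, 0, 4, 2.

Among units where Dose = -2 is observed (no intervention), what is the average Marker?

Conditioning on Dose=-2 selects the 3 unit(s) with Gene ∈ {-1, 1, 0}. Their Marker values: 3, 5, 4. Mean = 4.

4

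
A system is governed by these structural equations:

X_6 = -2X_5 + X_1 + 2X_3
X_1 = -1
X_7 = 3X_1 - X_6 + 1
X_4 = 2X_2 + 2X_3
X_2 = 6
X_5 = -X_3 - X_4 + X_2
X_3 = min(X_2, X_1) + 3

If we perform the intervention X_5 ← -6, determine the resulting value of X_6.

15

The intervention breaks the incoming arrows to X_5: X_5 = -X_3 - X_4 + X_2 no longer applies, and X_5 = -6.
X_3 = min(X_2, X_1) + 3  [with X_2=6, X_1=-1]  = 2
X_6 = -2X_5 + X_1 + 2X_3  [with X_5=-6, X_1=-1, X_3=2]  = 15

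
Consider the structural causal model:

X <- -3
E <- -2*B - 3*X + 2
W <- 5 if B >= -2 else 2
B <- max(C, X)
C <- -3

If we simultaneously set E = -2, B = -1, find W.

The joint intervention fixes E = -2, B = -1, removing each variable's own equation.
W = 5 if B >= -2 else 2  [with B=-1]  = 5

5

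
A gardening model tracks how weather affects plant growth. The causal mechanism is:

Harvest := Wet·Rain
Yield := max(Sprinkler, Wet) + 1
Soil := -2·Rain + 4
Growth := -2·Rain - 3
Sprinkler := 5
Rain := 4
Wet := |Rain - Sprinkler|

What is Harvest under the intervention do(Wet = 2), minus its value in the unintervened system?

The intervention breaks the incoming arrows to Wet: Wet := |Rain - Sprinkler| no longer applies, and Wet = 2.
Harvest = Wet·Rain  [with Wet=2, Rain=4]  = 8
Without intervention: Wet = |Rain - Sprinkler|  [with Rain=4, Sprinkler=5]  = 1; Harvest = Wet·Rain  [with Wet=1, Rain=4]  = 4.
Change = 8 − 4 = 4.

4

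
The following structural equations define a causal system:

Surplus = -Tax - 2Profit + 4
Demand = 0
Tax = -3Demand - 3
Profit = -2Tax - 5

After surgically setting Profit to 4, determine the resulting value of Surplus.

-1

The intervention breaks the incoming arrows to Profit: Profit = -2Tax - 5 no longer applies, and Profit = 4.
Tax = -3Demand - 3  [with Demand=0]  = -3
Surplus = -Tax - 2Profit + 4  [with Tax=-3, Profit=4]  = -1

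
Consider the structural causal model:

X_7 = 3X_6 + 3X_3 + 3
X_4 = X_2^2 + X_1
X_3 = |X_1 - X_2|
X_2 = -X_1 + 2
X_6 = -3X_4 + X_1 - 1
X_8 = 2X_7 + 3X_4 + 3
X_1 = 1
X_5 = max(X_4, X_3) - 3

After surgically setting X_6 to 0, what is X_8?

15

Intervening sets X_6 = 0 and removes its equation (X_6 = -3X_4 + X_1 - 1).
X_2 = -X_1 + 2  [with X_1=1]  = 1
X_3 = |X_1 - X_2|  [with X_1=1, X_2=1]  = 0
X_4 = X_2^2 + X_1  [with X_2=1, X_1=1]  = 2
X_7 = 3X_6 + 3X_3 + 3  [with X_6=0, X_3=0]  = 3
X_8 = 2X_7 + 3X_4 + 3  [with X_7=3, X_4=2]  = 15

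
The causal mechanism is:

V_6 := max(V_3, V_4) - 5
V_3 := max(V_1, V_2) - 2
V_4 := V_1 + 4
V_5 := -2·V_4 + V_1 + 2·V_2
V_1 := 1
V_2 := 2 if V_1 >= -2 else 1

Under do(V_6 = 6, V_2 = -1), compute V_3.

The joint intervention fixes V_6 = 6, V_2 = -1, removing each variable's own equation.
V_3 = max(V_1, V_2) - 2  [with V_1=1, V_2=-1]  = -1

-1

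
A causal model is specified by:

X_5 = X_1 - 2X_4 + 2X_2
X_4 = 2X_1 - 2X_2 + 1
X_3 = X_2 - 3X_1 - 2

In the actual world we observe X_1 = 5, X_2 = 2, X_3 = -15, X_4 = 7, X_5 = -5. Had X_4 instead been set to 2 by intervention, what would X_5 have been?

5

Intervening sets X_4 = 2 and removes its equation (X_4 = 2X_1 - 2X_2 + 1).
X_5 = X_1 - 2X_4 + 2X_2  [with X_1=5, X_4=2, X_2=2]  = 5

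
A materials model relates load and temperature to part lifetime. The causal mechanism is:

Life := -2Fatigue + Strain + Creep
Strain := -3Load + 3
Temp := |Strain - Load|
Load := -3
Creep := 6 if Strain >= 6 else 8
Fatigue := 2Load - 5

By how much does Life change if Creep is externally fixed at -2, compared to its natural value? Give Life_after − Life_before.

Under do(Creep=-2), the mechanism Creep := 6 if Strain >= 6 else 8 is discarded; Creep is fixed at -2.
Strain = -3Load + 3  [with Load=-3]  = 12
Fatigue = 2Load - 5  [with Load=-3]  = -11
Life = -2Fatigue + Strain + Creep  [with Fatigue=-11, Strain=12, Creep=-2]  = 32
Without intervention: Strain = -3Load + 3  [with Load=-3]  = 12; Creep = 6 if Strain >= 6 else 8  [with Strain=12]  = 6; Fatigue = 2Load - 5  [with Load=-3]  = -11; Life = -2Fatigue + Strain + Creep  [with Fatigue=-11, Strain=12, Creep=6]  = 40.
Change = 32 − 40 = -8.

-8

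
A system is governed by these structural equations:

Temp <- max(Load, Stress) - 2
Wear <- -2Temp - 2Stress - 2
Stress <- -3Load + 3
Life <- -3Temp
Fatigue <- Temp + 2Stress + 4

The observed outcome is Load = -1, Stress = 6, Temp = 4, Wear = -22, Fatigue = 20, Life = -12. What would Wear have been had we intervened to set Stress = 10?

-38

Under do(Stress=10), the mechanism Stress <- -3Load + 3 is discarded; Stress is fixed at 10.
Temp = max(Load, Stress) - 2  [with Load=-1, Stress=10]  = 8
Wear = -2Temp - 2Stress - 2  [with Temp=8, Stress=10]  = -38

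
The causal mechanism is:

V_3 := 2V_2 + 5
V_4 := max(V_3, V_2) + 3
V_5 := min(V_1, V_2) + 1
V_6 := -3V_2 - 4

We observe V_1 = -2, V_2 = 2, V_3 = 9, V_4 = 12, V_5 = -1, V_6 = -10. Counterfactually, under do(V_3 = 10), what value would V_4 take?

13

The intervention breaks the incoming arrows to V_3: V_3 := 2V_2 + 5 no longer applies, and V_3 = 10.
V_4 = max(V_3, V_2) + 3  [with V_3=10, V_2=2]  = 13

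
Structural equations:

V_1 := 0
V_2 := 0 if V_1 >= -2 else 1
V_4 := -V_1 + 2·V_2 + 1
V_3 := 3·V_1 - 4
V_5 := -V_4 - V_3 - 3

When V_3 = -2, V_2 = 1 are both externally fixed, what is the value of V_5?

-4

Setting V_3 = -2, V_2 = 1 by intervention discards those variables' equations.
V_4 = -V_1 + 2·V_2 + 1  [with V_1=0, V_2=1]  = 3
V_5 = -V_4 - V_3 - 3  [with V_4=3, V_3=-2]  = -4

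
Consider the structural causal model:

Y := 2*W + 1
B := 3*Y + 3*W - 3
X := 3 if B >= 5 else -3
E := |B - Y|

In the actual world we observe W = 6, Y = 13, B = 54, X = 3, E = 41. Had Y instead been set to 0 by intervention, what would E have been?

15

do(Y=0) replaces the equation Y := 2*W + 1 with the constant Y = 0.
B = 3*Y + 3*W - 3  [with Y=0, W=6]  = 15
E = |B - Y|  [with B=15, Y=0]  = 15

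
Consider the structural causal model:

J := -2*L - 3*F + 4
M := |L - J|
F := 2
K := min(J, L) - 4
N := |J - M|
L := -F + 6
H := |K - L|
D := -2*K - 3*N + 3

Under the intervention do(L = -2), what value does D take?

Under do(L=-2), the mechanism L := -F + 6 is discarded; L is fixed at -2.
J = -2*L - 3*F + 4  [with L=-2, F=2]  = 2
M = |L - J|  [with L=-2, J=2]  = 4
K = min(J, L) - 4  [with J=2, L=-2]  = -6
N = |J - M|  [with J=2, M=4]  = 2
D = -2*K - 3*N + 3  [with K=-6, N=2]  = 9

9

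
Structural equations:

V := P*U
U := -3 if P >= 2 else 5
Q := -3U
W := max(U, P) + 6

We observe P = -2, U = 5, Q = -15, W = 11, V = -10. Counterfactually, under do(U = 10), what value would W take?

Under do(U=10), the mechanism U := -3 if P >= 2 else 5 is discarded; U is fixed at 10.
W = max(U, P) + 6  [with U=10, P=-2]  = 16

16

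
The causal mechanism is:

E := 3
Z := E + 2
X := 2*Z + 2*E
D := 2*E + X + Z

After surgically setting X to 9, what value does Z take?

Under do(X=9), the mechanism X := 2*Z + 2*E is discarded; X is fixed at 9.
Since Z is not a descendant of the intervened variable, it is unaffected.
Z = E + 2  [with E=3]  = 5

5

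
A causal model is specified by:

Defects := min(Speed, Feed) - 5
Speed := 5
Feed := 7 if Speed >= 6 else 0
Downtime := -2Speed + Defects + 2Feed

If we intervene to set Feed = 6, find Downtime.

Under do(Feed=6), the mechanism Feed := 7 if Speed >= 6 else 0 is discarded; Feed is fixed at 6.
Defects = min(Speed, Feed) - 5  [with Speed=5, Feed=6]  = 0
Downtime = -2Speed + Defects + 2Feed  [with Speed=5, Defects=0, Feed=6]  = 2

2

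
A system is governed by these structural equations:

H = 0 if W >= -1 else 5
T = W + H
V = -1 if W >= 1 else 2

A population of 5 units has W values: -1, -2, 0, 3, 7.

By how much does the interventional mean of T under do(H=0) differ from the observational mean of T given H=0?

-0.85

Every unit gets H=0 under the intervention. T values become -1, -2, 0, 3, 7; E[T|do(H=0)] = 1.4.
E[T|H=0] averages over only the 4 units with H=0 (W = -1, 0, 3, 7): T = -1, 0, 3, 7, mean 2.25.
Difference = 1.4 − 2.25 = -0.85.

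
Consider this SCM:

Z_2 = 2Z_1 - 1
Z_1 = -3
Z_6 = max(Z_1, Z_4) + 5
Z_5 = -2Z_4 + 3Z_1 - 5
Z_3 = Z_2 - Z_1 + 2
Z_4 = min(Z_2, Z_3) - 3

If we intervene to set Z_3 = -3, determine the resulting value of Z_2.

-7

Under do(Z_3=-3), the mechanism Z_3 = Z_2 - Z_1 + 2 is discarded; Z_3 is fixed at -3.
Since Z_2 is not a descendant of the intervened variable, it is unaffected.
Z_2 = 2Z_1 - 1  [with Z_1=-3]  = -7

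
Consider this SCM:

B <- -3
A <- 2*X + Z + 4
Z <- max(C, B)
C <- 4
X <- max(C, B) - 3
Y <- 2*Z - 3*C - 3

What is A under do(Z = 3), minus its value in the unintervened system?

-1

The intervention breaks the incoming arrows to Z: Z <- max(C, B) no longer applies, and Z = 3.
X = max(C, B) - 3  [with C=4, B=-3]  = 1
A = 2*X + Z + 4  [with X=1, Z=3]  = 9
Without intervention: Z = max(C, B)  [with C=4, B=-3]  = 4; X = max(C, B) - 3  [with C=4, B=-3]  = 1; A = 2*X + Z + 4  [with X=1, Z=4]  = 10.
Change = 9 − 10 = -1.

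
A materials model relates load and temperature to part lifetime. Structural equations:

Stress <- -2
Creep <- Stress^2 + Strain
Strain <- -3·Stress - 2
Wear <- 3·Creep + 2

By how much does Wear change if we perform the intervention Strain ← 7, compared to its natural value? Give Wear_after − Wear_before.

Under do(Strain=7), the mechanism Strain <- -3·Stress - 2 is discarded; Strain is fixed at 7.
Creep = Stress^2 + Strain  [with Stress=-2, Strain=7]  = 11
Wear = 3·Creep + 2  [with Creep=11]  = 35
Without intervention: Strain = -3·Stress - 2  [with Stress=-2]  = 4; Creep = Stress^2 + Strain  [with Stress=-2, Strain=4]  = 8; Wear = 3·Creep + 2  [with Creep=8]  = 26.
Change = 35 − 26 = 9.

9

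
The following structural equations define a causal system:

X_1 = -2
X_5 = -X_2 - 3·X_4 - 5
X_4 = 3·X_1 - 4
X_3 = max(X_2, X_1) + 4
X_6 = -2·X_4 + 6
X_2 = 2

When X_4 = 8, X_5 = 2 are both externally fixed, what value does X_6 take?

-10

The joint intervention fixes X_4 = 8, X_5 = 2, removing each variable's own equation.
X_6 = -2·X_4 + 6  [with X_4=8]  = -10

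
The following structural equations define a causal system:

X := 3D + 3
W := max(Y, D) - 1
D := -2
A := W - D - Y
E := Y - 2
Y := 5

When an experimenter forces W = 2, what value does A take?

Intervening sets W = 2 and removes its equation (W := max(Y, D) - 1).
A = W - D - Y  [with W=2, D=-2, Y=5]  = -1

-1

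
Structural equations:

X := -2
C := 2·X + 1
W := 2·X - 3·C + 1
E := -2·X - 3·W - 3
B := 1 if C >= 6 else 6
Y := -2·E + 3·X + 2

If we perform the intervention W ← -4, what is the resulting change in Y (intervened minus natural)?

The intervention breaks the incoming arrows to W: W := 2·X - 3·C + 1 no longer applies, and W = -4.
E = -2·X - 3·W - 3  [with X=-2, W=-4]  = 13
Y = -2·E + 3·X + 2  [with E=13, X=-2]  = -30
Without intervention: C = 2·X + 1  [with X=-2]  = -3; W = 2·X - 3·C + 1  [with X=-2, C=-3]  = 6; E = -2·X - 3·W - 3  [with X=-2, W=6]  = -17; Y = -2·E + 3·X + 2  [with E=-17, X=-2]  = 30.
Change = -30 − 30 = -60.

-60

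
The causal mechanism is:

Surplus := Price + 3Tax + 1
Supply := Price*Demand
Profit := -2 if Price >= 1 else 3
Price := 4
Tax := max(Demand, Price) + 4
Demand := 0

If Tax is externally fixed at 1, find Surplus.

Under do(Tax=1), the mechanism Tax := max(Demand, Price) + 4 is discarded; Tax is fixed at 1.
Surplus = Price + 3Tax + 1  [with Price=4, Tax=1]  = 8

8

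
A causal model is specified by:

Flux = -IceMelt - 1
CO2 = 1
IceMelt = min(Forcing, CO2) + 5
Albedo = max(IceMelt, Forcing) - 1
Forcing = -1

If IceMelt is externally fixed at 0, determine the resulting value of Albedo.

The intervention breaks the incoming arrows to IceMelt: IceMelt = min(Forcing, CO2) + 5 no longer applies, and IceMelt = 0.
Albedo = max(IceMelt, Forcing) - 1  [with IceMelt=0, Forcing=-1]  = -1

-1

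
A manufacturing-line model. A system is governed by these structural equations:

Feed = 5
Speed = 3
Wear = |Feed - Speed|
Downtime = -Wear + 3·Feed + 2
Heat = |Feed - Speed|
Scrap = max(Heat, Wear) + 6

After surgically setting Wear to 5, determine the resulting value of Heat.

Under do(Wear=5), the mechanism Wear = |Feed - Speed| is discarded; Wear is fixed at 5.
Since Heat is not a descendant of the intervened variable, it is unaffected.
Heat = |Feed - Speed|  [with Feed=5, Speed=3]  = 2

2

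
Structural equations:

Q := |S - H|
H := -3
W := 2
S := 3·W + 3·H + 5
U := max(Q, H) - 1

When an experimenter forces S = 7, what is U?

9

do(S=7) replaces the equation S := 3·W + 3·H + 5 with the constant S = 7.
Q = |S - H|  [with S=7, H=-3]  = 10
U = max(Q, H) - 1  [with Q=10, H=-3]  = 9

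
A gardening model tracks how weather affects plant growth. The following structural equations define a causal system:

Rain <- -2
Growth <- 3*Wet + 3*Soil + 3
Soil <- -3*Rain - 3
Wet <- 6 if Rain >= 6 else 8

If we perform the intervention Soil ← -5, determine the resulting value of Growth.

Under do(Soil=-5), the mechanism Soil <- -3*Rain - 3 is discarded; Soil is fixed at -5.
Wet = 6 if Rain >= 6 else 8  [with Rain=-2]  = 8
Growth = 3*Wet + 3*Soil + 3  [with Wet=8, Soil=-5]  = 12

12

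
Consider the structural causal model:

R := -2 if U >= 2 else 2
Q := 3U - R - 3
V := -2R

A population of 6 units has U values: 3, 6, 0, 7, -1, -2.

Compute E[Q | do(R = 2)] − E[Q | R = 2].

9.5

do(R=2) breaks R's dependence on U. With R=2 fixed, Q across the units is 4, 13, -5, 16, -8, -11, mean 1.5.
E[Q|R=2] averages over only the 3 units with R=2 (U = 0, -1, -2): Q = -5, -8, -11, mean -8.
Difference = 1.5 − (-8) = 9.5.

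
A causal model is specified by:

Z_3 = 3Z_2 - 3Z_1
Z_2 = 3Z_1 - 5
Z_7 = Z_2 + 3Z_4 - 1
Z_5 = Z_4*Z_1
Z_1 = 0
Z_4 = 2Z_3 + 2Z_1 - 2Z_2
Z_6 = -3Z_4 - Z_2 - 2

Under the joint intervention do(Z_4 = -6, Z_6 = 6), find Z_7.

-24

Setting Z_4 = -6, Z_6 = 6 by intervention discards those variables' equations.
Z_2 = 3Z_1 - 5  [with Z_1=0]  = -5
Z_7 = Z_2 + 3Z_4 - 1  [with Z_2=-5, Z_4=-6]  = -24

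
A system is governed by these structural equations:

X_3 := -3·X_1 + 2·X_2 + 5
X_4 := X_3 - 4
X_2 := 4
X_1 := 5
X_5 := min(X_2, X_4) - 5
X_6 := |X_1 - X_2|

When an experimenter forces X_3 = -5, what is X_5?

-14

do(X_3=-5) replaces the equation X_3 := -3·X_1 + 2·X_2 + 5 with the constant X_3 = -5.
X_4 = X_3 - 4  [with X_3=-5]  = -9
X_5 = min(X_2, X_4) - 5  [with X_2=4, X_4=-9]  = -14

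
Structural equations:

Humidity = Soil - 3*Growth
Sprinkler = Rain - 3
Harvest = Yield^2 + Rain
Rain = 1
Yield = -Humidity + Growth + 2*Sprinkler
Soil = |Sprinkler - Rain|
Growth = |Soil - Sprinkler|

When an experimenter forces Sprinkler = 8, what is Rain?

1

Under do(Sprinkler=8), the mechanism Sprinkler = Rain - 3 is discarded; Sprinkler is fixed at 8.
Rain is not downstream of the intervention, so its value is determined by the original equations.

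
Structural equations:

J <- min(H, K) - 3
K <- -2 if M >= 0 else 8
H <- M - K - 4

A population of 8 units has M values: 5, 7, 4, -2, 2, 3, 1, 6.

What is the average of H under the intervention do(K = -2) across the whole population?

do(K=-2) breaks K's dependence on M. With K=-2 fixed, H across the units is 3, 5, 2, -4, 0, 1, -1, 4, mean 1.25.

1.25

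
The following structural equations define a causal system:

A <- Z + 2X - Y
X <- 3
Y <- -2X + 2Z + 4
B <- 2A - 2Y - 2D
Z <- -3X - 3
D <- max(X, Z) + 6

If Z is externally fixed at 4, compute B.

Under do(Z=4), the mechanism Z <- -3X - 3 is discarded; Z is fixed at 4.
Y = -2X + 2Z + 4  [with X=3, Z=4]  = 6
D = max(X, Z) + 6  [with X=3, Z=4]  = 10
A = Z + 2X - Y  [with Z=4, X=3, Y=6]  = 4
B = 2A - 2Y - 2D  [with A=4, Y=6, D=10]  = -24

-24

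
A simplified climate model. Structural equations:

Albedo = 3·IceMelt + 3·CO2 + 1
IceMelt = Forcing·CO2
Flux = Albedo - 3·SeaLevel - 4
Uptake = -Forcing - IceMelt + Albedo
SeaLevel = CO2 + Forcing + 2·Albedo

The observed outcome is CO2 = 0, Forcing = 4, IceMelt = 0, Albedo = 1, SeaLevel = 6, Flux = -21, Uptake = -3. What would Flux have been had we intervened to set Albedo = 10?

-66

Under do(Albedo=10), the mechanism Albedo = 3·IceMelt + 3·CO2 + 1 is discarded; Albedo is fixed at 10.
SeaLevel = CO2 + Forcing + 2·Albedo  [with CO2=0, Forcing=4, Albedo=10]  = 24
Flux = Albedo - 3·SeaLevel - 4  [with Albedo=10, SeaLevel=24]  = -66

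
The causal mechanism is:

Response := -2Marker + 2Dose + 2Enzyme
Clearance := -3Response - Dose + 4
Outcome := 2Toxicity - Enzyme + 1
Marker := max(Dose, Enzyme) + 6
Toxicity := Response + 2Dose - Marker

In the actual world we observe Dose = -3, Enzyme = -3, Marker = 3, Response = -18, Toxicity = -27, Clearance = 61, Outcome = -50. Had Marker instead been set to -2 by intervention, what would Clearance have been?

The intervention breaks the incoming arrows to Marker: Marker := max(Dose, Enzyme) + 6 no longer applies, and Marker = -2.
Response = -2Marker + 2Dose + 2Enzyme  [with Marker=-2, Dose=-3, Enzyme=-3]  = -8
Clearance = -3Response - Dose + 4  [with Response=-8, Dose=-3]  = 31

31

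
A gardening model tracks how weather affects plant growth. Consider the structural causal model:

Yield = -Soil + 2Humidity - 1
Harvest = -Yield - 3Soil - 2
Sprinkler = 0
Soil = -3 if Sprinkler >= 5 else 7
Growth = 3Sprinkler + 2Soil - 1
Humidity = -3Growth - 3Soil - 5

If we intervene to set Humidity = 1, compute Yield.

Intervening sets Humidity = 1 and removes its equation (Humidity = -3Growth - 3Soil - 5).
Soil = -3 if Sprinkler >= 5 else 7  [with Sprinkler=0]  = 7
Yield = -Soil + 2Humidity - 1  [with Soil=7, Humidity=1]  = -6

-6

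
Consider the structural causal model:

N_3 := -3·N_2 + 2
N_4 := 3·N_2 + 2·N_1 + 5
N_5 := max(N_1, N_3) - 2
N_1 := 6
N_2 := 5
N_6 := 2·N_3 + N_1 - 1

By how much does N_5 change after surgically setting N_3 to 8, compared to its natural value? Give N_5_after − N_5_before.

2

do(N_3=8) replaces the equation N_3 := -3·N_2 + 2 with the constant N_3 = 8.
N_5 = max(N_1, N_3) - 2  [with N_1=6, N_3=8]  = 6
Without intervention: N_3 = -3·N_2 + 2  [with N_2=5]  = -13; N_5 = max(N_1, N_3) - 2  [with N_1=6, N_3=-13]  = 4.
Change = 6 − 4 = 2.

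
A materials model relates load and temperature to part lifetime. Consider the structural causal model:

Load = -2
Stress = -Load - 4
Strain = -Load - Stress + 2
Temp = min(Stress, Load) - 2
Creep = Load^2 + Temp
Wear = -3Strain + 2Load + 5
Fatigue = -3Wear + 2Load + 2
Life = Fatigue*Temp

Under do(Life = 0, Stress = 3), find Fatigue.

4

The joint intervention fixes Life = 0, Stress = 3, removing each variable's own equation.
Strain = -Load - Stress + 2  [with Load=-2, Stress=3]  = 1
Wear = -3Strain + 2Load + 5  [with Strain=1, Load=-2]  = -2
Fatigue = -3Wear + 2Load + 2  [with Wear=-2, Load=-2]  = 4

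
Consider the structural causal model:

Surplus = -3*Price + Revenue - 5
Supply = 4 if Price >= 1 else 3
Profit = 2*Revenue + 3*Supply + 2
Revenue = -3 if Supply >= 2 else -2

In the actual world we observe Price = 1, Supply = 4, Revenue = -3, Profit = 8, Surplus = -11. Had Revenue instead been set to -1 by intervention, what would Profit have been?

The intervention breaks the incoming arrows to Revenue: Revenue = -3 if Supply >= 2 else -2 no longer applies, and Revenue = -1.
Supply = 4 if Price >= 1 else 3  [with Price=1]  = 4
Profit = 2*Revenue + 3*Supply + 2  [with Revenue=-1, Supply=4]  = 12

12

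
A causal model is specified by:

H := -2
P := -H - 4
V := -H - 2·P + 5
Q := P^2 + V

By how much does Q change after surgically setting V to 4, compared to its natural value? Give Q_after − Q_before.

-7

The intervention breaks the incoming arrows to V: V := -H - 2·P + 5 no longer applies, and V = 4.
P = -H - 4  [with H=-2]  = -2
Q = P^2 + V  [with P=-2, V=4]  = 8
Without intervention: P = -H - 4  [with H=-2]  = -2; V = -H - 2·P + 5  [with H=-2, P=-2]  = 11; Q = P^2 + V  [with P=-2, V=11]  = 15.
Change = 8 − 15 = -7.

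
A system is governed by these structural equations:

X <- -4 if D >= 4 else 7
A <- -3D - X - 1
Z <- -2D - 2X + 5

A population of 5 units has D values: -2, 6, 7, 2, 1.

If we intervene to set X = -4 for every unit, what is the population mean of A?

do(X=-4) breaks X's dependence on D. With X=-4 fixed, A across the units is 9, -15, -18, -3, 0, mean -5.4.

-5.4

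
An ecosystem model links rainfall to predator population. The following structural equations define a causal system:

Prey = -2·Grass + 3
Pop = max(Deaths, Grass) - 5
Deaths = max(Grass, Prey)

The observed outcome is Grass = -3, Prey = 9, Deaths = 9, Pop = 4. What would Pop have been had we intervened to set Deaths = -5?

The intervention breaks the incoming arrows to Deaths: Deaths = max(Grass, Prey) no longer applies, and Deaths = -5.
Pop = max(Deaths, Grass) - 5  [with Deaths=-5, Grass=-3]  = -8

-8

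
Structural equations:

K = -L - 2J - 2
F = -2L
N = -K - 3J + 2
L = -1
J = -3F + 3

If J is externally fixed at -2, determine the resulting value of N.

5

do(J=-2) replaces the equation J = -3F + 3 with the constant J = -2.
K = -L - 2J - 2  [with L=-1, J=-2]  = 3
N = -K - 3J + 2  [with K=3, J=-2]  = 5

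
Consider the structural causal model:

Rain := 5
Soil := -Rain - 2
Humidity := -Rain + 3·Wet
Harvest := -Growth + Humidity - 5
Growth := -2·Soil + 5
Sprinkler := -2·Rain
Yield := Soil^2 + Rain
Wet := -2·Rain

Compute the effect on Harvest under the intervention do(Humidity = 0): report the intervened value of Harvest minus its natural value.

Intervening sets Humidity = 0 and removes its equation (Humidity := -Rain + 3·Wet).
Soil = -Rain - 2  [with Rain=5]  = -7
Growth = -2·Soil + 5  [with Soil=-7]  = 19
Harvest = -Growth + Humidity - 5  [with Growth=19, Humidity=0]  = -24
Without intervention: Soil = -Rain - 2  [with Rain=5]  = -7; Wet = -2·Rain  [with Rain=5]  = -10; Growth = -2·Soil + 5  [with Soil=-7]  = 19; Humidity = -Rain + 3·Wet  [with Rain=5, Wet=-10]  = -35; Harvest = -Growth + Humidity - 5  [with Growth=19, Humidity=-35]  = -59.
Change = -24 − (-59) = 35.

35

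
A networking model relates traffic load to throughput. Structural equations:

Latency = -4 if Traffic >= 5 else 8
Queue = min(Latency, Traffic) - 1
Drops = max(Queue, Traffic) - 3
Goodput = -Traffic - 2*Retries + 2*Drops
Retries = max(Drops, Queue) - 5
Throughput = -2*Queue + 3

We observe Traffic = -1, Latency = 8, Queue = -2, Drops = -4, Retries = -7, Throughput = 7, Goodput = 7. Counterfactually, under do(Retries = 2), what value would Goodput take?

Under do(Retries=2), the mechanism Retries = max(Drops, Queue) - 5 is discarded; Retries is fixed at 2.
Latency = -4 if Traffic >= 5 else 8  [with Traffic=-1]  = 8
Queue = min(Latency, Traffic) - 1  [with Latency=8, Traffic=-1]  = -2
Drops = max(Queue, Traffic) - 3  [with Queue=-2, Traffic=-1]  = -4
Goodput = -Traffic - 2*Retries + 2*Drops  [with Traffic=-1, Retries=2, Drops=-4]  = -11

-11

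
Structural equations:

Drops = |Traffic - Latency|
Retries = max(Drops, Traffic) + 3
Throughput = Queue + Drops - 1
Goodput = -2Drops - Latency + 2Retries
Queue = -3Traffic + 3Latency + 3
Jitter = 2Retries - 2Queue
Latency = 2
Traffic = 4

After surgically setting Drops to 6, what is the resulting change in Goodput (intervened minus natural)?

do(Drops=6) replaces the equation Drops = |Traffic - Latency| with the constant Drops = 6.
Retries = max(Drops, Traffic) + 3  [with Drops=6, Traffic=4]  = 9
Goodput = -2Drops - Latency + 2Retries  [with Drops=6, Latency=2, Retries=9]  = 4
Without intervention: Drops = |Traffic - Latency|  [with Traffic=4, Latency=2]  = 2; Retries = max(Drops, Traffic) + 3  [with Drops=2, Traffic=4]  = 7; Goodput = -2Drops - Latency + 2Retries  [with Drops=2, Latency=2, Retries=7]  = 8.
Change = 4 − 8 = -4.

-4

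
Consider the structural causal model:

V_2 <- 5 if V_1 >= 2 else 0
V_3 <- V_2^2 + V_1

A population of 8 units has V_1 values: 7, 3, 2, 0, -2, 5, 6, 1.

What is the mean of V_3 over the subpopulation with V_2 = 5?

29.6

Observing V_2=5 restricts to units where V_2's equation naturally yields 5: V_1 ∈ {7, 3, 2, 5, 6}. In that subpopulation V_3 = 32, 28, 27, 30, 31, mean 29.6.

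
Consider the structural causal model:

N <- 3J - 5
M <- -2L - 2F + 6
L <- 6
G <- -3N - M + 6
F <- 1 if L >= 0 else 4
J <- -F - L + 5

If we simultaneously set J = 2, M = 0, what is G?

3

Setting J = 2, M = 0 by intervention discards those variables' equations.
N = 3J - 5  [with J=2]  = 1
G = -3N - M + 6  [with N=1, M=0]  = 3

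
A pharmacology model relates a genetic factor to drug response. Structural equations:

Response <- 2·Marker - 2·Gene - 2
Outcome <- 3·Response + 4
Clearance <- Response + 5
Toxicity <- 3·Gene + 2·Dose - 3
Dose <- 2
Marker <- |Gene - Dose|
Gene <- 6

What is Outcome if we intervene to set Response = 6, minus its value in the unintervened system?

36

The intervention breaks the incoming arrows to Response: Response <- 2·Marker - 2·Gene - 2 no longer applies, and Response = 6.
Outcome = 3·Response + 4  [with Response=6]  = 22
Without intervention: Marker = |Gene - Dose|  [with Gene=6, Dose=2]  = 4; Response = 2·Marker - 2·Gene - 2  [with Marker=4, Gene=6]  = -6; Outcome = 3·Response + 4  [with Response=-6]  = -14.
Change = 22 − (-14) = 36.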